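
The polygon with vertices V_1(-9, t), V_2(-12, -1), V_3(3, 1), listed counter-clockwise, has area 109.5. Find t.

14

Write out the shoelace sum; only the two edges meeting at V_1 involve t:
2·Area = [(3·t − (-9)·1) + ((-9)·(-1) − (-12)·t)] + -9
       = 15·t + 9 = 219
⇒ t = 14.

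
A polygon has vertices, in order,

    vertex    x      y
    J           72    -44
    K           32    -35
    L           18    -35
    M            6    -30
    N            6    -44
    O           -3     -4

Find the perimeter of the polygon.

|JK| = √((-40)² + (9)²) = √1681 = 41
|KL| = √((-14)² + (0)²) = √196 = 14
|LM| = √((-12)² + (5)²) = √169 = 13
|MN| = √((0)² + (-14)²) = √196 = 14
|NO| = √((-9)² + (40)²) = √1681 = 41
|OJ| = √((75)² + (-40)²) = √7225 = 85
Perimeter = 41 + 14 + 13 + 14 + 41 + 85 = 208.

208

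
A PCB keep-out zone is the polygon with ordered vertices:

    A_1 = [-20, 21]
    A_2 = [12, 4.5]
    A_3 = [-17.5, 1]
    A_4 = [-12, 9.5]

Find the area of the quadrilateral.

Σ = (-342) + (90.75) + (-154.25) + (-62) = -467.5
Area = |Σ|/2 = 233.75.

233.75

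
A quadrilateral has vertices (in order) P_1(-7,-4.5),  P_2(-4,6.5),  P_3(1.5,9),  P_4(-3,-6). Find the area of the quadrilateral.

59.875

Apply the shoelace formula: 2A = Σ (x_i·y_{i+1} − x_{i+1}·y_i), indices taken mod 4.
Σ = (-63.5) + (-45.75) + (18) + (-28.5) = -119.75
Area = |Σ|/2 = 59.875.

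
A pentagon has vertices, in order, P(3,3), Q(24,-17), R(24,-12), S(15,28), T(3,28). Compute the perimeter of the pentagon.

112

|PQ| = √((21)² + (-20)²) = √841 = 29
|QR| = √((0)² + (5)²) = √25 = 5
|RS| = √((-9)² + (40)²) = √1681 = 41
|ST| = √((-12)² + (0)²) = √144 = 12
|TP| = √((0)² + (-25)²) = √625 = 25
Perimeter = 29 + 5 + 41 + 12 + 25 = 112.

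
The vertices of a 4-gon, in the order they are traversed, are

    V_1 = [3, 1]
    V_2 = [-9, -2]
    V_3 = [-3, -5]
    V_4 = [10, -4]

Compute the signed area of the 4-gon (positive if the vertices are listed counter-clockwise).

63

Σ = (3) + (39) + (62) + (22) = 126
Signed area = Σ/2 = 63 (positive ⇒ counter-clockwise traversal).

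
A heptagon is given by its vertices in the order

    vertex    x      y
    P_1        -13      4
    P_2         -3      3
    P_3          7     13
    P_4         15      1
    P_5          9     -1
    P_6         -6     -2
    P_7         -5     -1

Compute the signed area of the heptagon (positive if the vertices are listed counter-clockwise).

-180

Apply the shoelace formula: 2A = Σ (x_i·y_{i+1} − x_{i+1}·y_i), indices taken mod 7.
Cross-terms: -27, -60, -188, -24, -24, -4, -33  ⇒  Σ = -360
Signed area = Σ/2 = -180 (negative ⇒ clockwise traversal).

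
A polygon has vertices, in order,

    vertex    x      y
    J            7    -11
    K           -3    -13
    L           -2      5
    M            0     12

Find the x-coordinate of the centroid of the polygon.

277/273

Apply the surveyor's formula. First the cross-terms c_i = x_i·y_{i+1} − x_{i+1}·y_i:
  -124, -41, -24, -84  ⇒  2A = -273, A = -136.5.
Then Σ (x_i + x_{i+1})·c_i = -831, so x̄ = -831 / (6·(-136.5)) = 277/273.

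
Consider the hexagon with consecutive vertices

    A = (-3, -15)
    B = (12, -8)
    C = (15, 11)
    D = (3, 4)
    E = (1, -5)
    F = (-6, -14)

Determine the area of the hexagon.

Apply Gauss's area formula: 2A = Σ (x_i·y_{i+1} − x_{i+1}·y_i), indices taken mod 6.
Cross-terms: 204, 252, 27, -19, -44, 48  ⇒  Σ = 468
Area = |Σ|/2 = 234.

234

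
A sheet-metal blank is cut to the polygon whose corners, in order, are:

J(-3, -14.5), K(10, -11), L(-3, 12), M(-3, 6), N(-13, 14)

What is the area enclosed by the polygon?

274.75

Cross-terms: 178, 87, 18, 36, 230.5  ⇒  Σ = 549.5
Area = |Σ|/2 = 274.75.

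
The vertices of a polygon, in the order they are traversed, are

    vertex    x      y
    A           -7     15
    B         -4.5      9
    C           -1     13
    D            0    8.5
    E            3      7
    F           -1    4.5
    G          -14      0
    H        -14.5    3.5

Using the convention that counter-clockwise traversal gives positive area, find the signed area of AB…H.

-118.75

Apply Gauss's area formula: 2A = Σ (x_i·y_{i+1} − x_{i+1}·y_i), indices taken mod 8.
Σ = (4.5) + (-49.5) + (-8.5) + (-25.5) + (20.5) + (63) + (-49) + (-193) = -237.5
Signed area = Σ/2 = -118.75 (negative ⇒ clockwise traversal).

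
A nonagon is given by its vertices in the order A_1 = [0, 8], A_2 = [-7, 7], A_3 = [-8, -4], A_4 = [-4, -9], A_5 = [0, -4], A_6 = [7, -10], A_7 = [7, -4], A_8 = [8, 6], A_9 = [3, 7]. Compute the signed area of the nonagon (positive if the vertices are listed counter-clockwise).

209

A_1→A_2: (0)(7) − (-7)(8) = 56
A_2→A_3: (-7)(-4) − (-8)(7) = 84
A_3→A_4: (-8)(-9) − (-4)(-4) = 56
A_4→A_5: (-4)(-4) − (0)(-9) = 16
A_5→A_6: (0)(-10) − (7)(-4) = 28
A_6→A_7: (7)(-4) − (7)(-10) = 42
A_7→A_8: (7)(6) − (8)(-4) = 74
A_8→A_9: (8)(7) − (3)(6) = 38
A_9→A_1: (3)(8) − (0)(7) = 24
Σ = 418
Signed area = Σ/2 = 209 (positive ⇒ counter-clockwise traversal).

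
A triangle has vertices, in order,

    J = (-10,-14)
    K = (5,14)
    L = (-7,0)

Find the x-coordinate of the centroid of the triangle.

Apply the surveyor's formula. First the cross-terms c_i = x_i·y_{i+1} − x_{i+1}·y_i:
  -70, 98, 98  ⇒  2A = 126, A = 63.
Then Σ (x_i + x_{i+1})·c_i = -1512, so x̄ = -1512 / (6·63) = -4.

-4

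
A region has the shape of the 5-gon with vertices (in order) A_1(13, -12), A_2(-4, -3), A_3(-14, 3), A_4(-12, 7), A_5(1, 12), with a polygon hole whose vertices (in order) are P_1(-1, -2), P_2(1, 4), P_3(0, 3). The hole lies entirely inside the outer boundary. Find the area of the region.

259

Outer boundary:
A_1→A_2: (13)(-3) − (-4)(-12) = -87
A_2→A_3: (-4)(3) − (-14)(-3) = -54
A_3→A_4: (-14)(7) − (-12)(3) = -62
A_4→A_5: (-12)(12) − (1)(7) = -151
A_5→A_1: (1)(-12) − (13)(12) = -168
Σ = -522
Area = |Σ|/2 = 261.
Hole:
Apply the shoelace (surveyor's) formula: 2A = Σ (x_i·y_{i+1} − x_{i+1}·y_i), indices taken mod 3.
Σ = (-2) + (3) + (3) = 4
Area = |Σ|/2 = 2.
Net area = 261 − 2 = 259.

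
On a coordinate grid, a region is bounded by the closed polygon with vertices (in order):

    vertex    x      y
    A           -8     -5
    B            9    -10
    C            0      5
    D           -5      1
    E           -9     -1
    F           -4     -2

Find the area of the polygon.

Apply the surveyor's formula: 2A = Σ (x_i·y_{i+1} − x_{i+1}·y_i), indices taken mod 6.
Cross-terms: 125, 45, 25, 14, 14, 4  ⇒  Σ = 227
Area = |Σ|/2 = 113.5.

113.5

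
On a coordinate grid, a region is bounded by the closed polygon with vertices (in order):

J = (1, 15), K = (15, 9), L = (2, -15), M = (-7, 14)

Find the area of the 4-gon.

327.5

Apply the shoelace formula: 2A = Σ (x_i·y_{i+1} − x_{i+1}·y_i), indices taken mod 4.
J→K: (1)(9) − (15)(15) = -216
K→L: (15)(-15) − (2)(9) = -243
L→M: (2)(14) − (-7)(-15) = -77
M→J: (-7)(15) − (1)(14) = -119
Σ = -655
Area = |Σ|/2 = 327.5.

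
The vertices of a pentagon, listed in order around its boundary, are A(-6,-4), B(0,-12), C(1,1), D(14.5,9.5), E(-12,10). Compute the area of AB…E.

223

Apply the surveyor's formula: 2A = Σ (x_i·y_{i+1} − x_{i+1}·y_i), indices taken mod 5.
Cross-terms: 72, 12, -5, 259, 108  ⇒  Σ = 446
Area = |Σ|/2 = 223.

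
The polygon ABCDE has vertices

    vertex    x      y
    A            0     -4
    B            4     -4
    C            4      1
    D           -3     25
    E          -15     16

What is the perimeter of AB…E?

|AB| = √((4)² + (0)²) = √16 = 4
|BC| = √((0)² + (5)²) = √25 = 5
|CD| = √((-7)² + (24)²) = √625 = 25
|DE| = √((-12)² + (-9)²) = √225 = 15
|EA| = √((15)² + (-20)²) = √625 = 25
Perimeter = 4 + 5 + 25 + 15 + 25 = 74.

74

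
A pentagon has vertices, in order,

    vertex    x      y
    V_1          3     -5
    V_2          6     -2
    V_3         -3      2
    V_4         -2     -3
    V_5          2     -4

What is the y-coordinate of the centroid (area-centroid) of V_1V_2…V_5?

Apply the shoelace (surveyor's) formula. First the cross-terms c_i = x_i·y_{i+1} − x_{i+1}·y_i:
  24, 6, 13, 14, 2  ⇒  2A = 59, A = 29.5.
Then Σ (y_i + y_{i+1})·c_i = -297, so ȳ = -297 / (6·29.5) = -99/59.

-99/59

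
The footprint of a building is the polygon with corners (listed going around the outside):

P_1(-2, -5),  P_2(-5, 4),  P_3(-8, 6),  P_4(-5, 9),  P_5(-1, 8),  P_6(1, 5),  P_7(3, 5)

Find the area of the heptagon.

66

Apply the surveyor's formula: 2A = Σ (x_i·y_{i+1} − x_{i+1}·y_i), indices taken mod 7.
Σ = (-33) + (2) + (-42) + (-31) + (-13) + (-10) + (-5) = -132
Area = |Σ|/2 = 66.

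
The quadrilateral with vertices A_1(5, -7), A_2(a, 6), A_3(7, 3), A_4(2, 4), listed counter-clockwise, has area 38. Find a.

10

The doubled signed area Σ (x_i y_{i+1} − x_{i+1} y_i) is linear in a.
With a=0 it equals -24; the coefficient of a is 10 (from the two edges through A_2).
So 10·a + -24 = 2·38 = 76 ⇒ a = 10.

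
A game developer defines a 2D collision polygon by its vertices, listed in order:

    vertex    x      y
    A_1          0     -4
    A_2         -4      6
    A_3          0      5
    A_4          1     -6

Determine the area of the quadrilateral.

22.5

Apply the shoelace formula: 2A = Σ (x_i·y_{i+1} − x_{i+1}·y_i), indices taken mod 4.
Cross-terms: -16, -20, -5, -4  ⇒  Σ = -45
Area = |Σ|/2 = 22.5.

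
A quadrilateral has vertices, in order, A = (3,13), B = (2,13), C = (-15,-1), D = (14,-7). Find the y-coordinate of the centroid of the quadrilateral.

365/198

Apply Gauss's area formula. First the cross-terms c_i = x_i·y_{i+1} − x_{i+1}·y_i:
  13, 193, 119, 203  ⇒  2A = 528, A = 264.
Then Σ (y_i + y_{i+1})·c_i = 2920, so ȳ = 2920 / (6·264) = 365/198.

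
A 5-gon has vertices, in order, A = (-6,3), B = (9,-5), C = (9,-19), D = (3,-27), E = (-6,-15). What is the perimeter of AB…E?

|AB| = √((15)² + (-8)²) = √289 = 17
|BC| = √((0)² + (-14)²) = √196 = 14
|CD| = √((-6)² + (-8)²) = √100 = 10
|DE| = √((-9)² + (12)²) = √225 = 15
|EA| = √((0)² + (18)²) = √324 = 18
Perimeter = 17 + 14 + 10 + 15 + 18 = 74.

74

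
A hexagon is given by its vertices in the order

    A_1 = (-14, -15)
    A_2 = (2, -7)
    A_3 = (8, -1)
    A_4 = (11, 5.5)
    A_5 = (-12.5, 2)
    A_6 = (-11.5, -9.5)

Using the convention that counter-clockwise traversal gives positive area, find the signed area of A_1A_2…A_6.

Apply Gauss's area formula: 2A = Σ (x_i·y_{i+1} − x_{i+1}·y_i), indices taken mod 6.
A_1→A_2: (-14)(-7) − (2)(-15) = 128
A_2→A_3: (2)(-1) − (8)(-7) = 54
A_3→A_4: (8)(5.5) − (11)(-1) = 55
A_4→A_5: (11)(2) − (-12.5)(5.5) = 90.75
A_5→A_6: (-12.5)(-9.5) − (-11.5)(2) = 141.75
A_6→A_1: (-11.5)(-15) − (-14)(-9.5) = 39.5
Σ = 509
Signed area = Σ/2 = 254.5 (positive ⇒ counter-clockwise traversal).

254.5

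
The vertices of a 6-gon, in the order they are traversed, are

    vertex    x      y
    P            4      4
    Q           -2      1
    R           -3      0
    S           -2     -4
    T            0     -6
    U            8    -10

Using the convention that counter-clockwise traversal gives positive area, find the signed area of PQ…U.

79.5

Apply the shoelace formula: 2A = Σ (x_i·y_{i+1} − x_{i+1}·y_i), indices taken mod 6.
Cross-terms: 12, 3, 12, 12, 48, 72  ⇒  Σ = 159
Signed area = Σ/2 = 79.5 (positive ⇒ counter-clockwise traversal).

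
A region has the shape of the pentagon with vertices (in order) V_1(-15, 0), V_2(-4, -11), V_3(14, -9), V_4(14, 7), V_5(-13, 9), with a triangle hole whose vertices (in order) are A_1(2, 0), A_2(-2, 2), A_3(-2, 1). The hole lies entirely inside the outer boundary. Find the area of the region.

Outer boundary:
Apply Gauss's area formula: 2A = Σ (x_i·y_{i+1} − x_{i+1}·y_i), indices taken mod 5.
V_1→V_2: (-15)(-11) − (-4)(0) = 165
V_2→V_3: (-4)(-9) − (14)(-11) = 190
V_3→V_4: (14)(7) − (14)(-9) = 224
V_4→V_5: (14)(9) − (-13)(7) = 217
V_5→V_1: (-13)(0) − (-15)(9) = 135
Σ = 931
Area = |Σ|/2 = 465.5.
Hole:
Apply the shoelace formula: 2A = Σ (x_i·y_{i+1} − x_{i+1}·y_i), indices taken mod 3.
Σ = (4) + (2) + (-2) = 4
Area = |Σ|/2 = 2.
Net area = 465.5 − 2 = 463.5.

463.5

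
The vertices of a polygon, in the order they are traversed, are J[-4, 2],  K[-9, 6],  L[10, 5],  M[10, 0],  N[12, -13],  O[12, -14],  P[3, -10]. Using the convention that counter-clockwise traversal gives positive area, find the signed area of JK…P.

Σ = (-6) + (-105) + (-50) + (-130) + (-12) + (-78) + (-34) = -415
Signed area = Σ/2 = -207.5 (negative ⇒ clockwise traversal).

-207.5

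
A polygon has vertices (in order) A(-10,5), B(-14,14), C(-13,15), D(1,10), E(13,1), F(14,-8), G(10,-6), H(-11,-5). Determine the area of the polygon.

Apply Gauss's area formula: 2A = Σ (x_i·y_{i+1} − x_{i+1}·y_i), indices taken mod 8.
Σ = (-70) + (-28) + (-145) + (-129) + (-118) + (-4) + (-116) + (-105) = -715
Area = |Σ|/2 = 357.5.

357.5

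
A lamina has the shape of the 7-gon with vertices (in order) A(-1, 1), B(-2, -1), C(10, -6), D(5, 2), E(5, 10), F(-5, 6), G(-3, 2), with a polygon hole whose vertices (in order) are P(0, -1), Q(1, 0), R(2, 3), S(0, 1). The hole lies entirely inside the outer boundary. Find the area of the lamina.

Outer boundary:
Apply the surveyor's formula: 2A = Σ (x_i·y_{i+1} − x_{i+1}·y_i), indices taken mod 7.
Cross-terms: 3, 22, 50, 40, 80, 8, -1  ⇒  Σ = 202
Area = |Σ|/2 = 101.
Hole:
Apply the shoelace formula: 2A = Σ (x_i·y_{i+1} − x_{i+1}·y_i), indices taken mod 4.
Σ = (1) + (3) + (2) + (0) = 6
Area = |Σ|/2 = 3.
Net area = 101 − 3 = 98.

98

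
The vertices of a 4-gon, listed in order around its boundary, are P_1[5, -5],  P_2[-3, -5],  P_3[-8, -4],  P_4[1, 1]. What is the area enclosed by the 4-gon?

Apply Gauss's area formula: 2A = Σ (x_i·y_{i+1} − x_{i+1}·y_i), indices taken mod 4.
Σ = (-40) + (-28) + (-4) + (-10) = -82
Area = |Σ|/2 = 41.

41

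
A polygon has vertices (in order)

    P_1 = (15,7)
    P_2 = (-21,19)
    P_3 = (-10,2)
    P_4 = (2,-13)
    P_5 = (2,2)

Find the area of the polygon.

Apply the shoelace formula: 2A = Σ (x_i·y_{i+1} − x_{i+1}·y_i), indices taken mod 5.
Cross-terms: 432, 148, 126, 30, -16  ⇒  Σ = 720
Area = |Σ|/2 = 360.

360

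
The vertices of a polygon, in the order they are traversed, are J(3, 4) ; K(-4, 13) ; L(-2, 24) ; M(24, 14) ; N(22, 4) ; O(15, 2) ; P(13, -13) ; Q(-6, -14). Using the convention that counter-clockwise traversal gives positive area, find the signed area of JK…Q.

Σ = (55) + (-70) + (-604) + (-212) + (-16) + (-221) + (-260) + (18) = -1310
Signed area = Σ/2 = -655 (negative ⇒ clockwise traversal).

-655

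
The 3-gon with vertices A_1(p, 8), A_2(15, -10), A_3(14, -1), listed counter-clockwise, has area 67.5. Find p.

-2

The doubled signed area Σ (x_i y_{i+1} − x_{i+1} y_i) is linear in p.
With p=0 it equals 117; the coefficient of p is -9 (from the two edges through A_1).
So -9·p + 117 = 2·67.5 = 135 ⇒ p = -2.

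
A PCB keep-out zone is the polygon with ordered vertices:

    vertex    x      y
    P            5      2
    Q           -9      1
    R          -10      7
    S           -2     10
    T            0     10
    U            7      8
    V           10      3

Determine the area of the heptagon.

130

Apply the surveyor's formula: 2A = Σ (x_i·y_{i+1} − x_{i+1}·y_i), indices taken mod 7.
Σ = (23) + (-53) + (-86) + (-20) + (-70) + (-59) + (5) = -260
Area = |Σ|/2 = 130.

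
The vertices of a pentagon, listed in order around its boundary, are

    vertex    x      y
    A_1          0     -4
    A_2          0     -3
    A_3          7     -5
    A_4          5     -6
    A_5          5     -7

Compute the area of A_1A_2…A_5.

Cross-terms: 0, 21, -17, -5, -20  ⇒  Σ = -21
Area = |Σ|/2 = 10.5.

10.5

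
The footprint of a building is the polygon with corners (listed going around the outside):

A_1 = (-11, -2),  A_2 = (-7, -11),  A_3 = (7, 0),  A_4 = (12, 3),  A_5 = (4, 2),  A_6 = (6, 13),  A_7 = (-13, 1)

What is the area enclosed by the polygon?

234.5

Apply the shoelace (surveyor's) formula: 2A = Σ (x_i·y_{i+1} − x_{i+1}·y_i), indices taken mod 7.
Cross-terms: 107, 77, 21, 12, 40, 175, 37  ⇒  Σ = 469
Area = |Σ|/2 = 234.5.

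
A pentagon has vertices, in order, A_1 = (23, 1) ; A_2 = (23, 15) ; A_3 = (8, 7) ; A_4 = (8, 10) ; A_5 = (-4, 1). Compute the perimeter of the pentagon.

|A_1A_2| = √((0)² + (14)²) = √196 = 14
|A_2A_3| = √((-15)² + (-8)²) = √289 = 17
|A_3A_4| = √((0)² + (3)²) = √9 = 3
|A_4A_5| = √((-12)² + (-9)²) = √225 = 15
|A_5A_1| = √((27)² + (0)²) = √729 = 27
Perimeter = 14 + 17 + 3 + 15 + 27 = 76.

76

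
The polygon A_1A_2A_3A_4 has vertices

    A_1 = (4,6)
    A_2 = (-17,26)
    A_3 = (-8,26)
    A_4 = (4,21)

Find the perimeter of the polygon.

66

|A_1A_2| = √((-21)² + (20)²) = √841 = 29
|A_2A_3| = √((9)² + (0)²) = √81 = 9
|A_3A_4| = √((12)² + (-5)²) = √169 = 13
|A_4A_1| = √((0)² + (-15)²) = √225 = 15
Perimeter = 29 + 9 + 13 + 15 = 66.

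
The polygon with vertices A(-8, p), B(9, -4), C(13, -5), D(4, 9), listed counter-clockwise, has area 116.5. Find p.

3

The doubled signed area Σ (x_i y_{i+1} − x_{i+1} y_i) is linear in p.
With p=0 it equals 248; the coefficient of p is -5 (from the two edges through A).
So -5·p + 248 = 2·116.5 = 233 ⇒ p = 3.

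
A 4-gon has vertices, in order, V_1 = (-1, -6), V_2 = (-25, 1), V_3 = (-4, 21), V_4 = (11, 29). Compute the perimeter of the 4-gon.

108

|V_1V_2| = √((-24)² + (7)²) = √625 = 25
|V_2V_3| = √((21)² + (20)²) = √841 = 29
|V_3V_4| = √((15)² + (8)²) = √289 = 17
|V_4V_1| = √((-12)² + (-35)²) = √1369 = 37
Perimeter = 25 + 29 + 17 + 37 = 108.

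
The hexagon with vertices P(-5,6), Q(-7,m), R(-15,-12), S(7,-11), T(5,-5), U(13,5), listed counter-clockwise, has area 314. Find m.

4

Write out the shoelace sum; only the two edges meeting at Q involve m:
2·Area = [((-5)·m − (-7)·6) + ((-7)·(-12) − (-15)·m)] + 462
       = 10·m + 588 = 628
⇒ m = 4.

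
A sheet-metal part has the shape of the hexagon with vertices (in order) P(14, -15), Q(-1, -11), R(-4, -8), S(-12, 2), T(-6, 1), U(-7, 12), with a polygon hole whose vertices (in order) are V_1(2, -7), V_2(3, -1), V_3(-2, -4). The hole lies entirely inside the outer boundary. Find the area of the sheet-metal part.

205

Outer boundary:
Apply Gauss's area formula: 2A = Σ (x_i·y_{i+1} − x_{i+1}·y_i), indices taken mod 6.
Σ = (-169) + (-36) + (-104) + (0) + (-65) + (-63) = -437
Area = |Σ|/2 = 218.5.
Hole:
Apply the surveyor's formula: 2A = Σ (x_i·y_{i+1} − x_{i+1}·y_i), indices taken mod 3.
V_1→V_2: (2)(-1) − (3)(-7) = 19
V_2→V_3: (3)(-4) − (-2)(-1) = -14
V_3→V_1: (-2)(-7) − (2)(-4) = 22
Σ = 27
Area = |Σ|/2 = 13.5.
Net area = 218.5 − 13.5 = 205.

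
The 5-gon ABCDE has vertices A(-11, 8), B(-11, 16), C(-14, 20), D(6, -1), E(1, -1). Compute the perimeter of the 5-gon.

|AB| = √((0)² + (8)²) = √64 = 8
|BC| = √((-3)² + (4)²) = √25 = 5
|CD| = √((20)² + (-21)²) = √841 = 29
|DE| = √((-5)² + (0)²) = √25 = 5
|EA| = √((-12)² + (9)²) = √225 = 15
Perimeter = 8 + 5 + 29 + 5 + 15 = 62.

62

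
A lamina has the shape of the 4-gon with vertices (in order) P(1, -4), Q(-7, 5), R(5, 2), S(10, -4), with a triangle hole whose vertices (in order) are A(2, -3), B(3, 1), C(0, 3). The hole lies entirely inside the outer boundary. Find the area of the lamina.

Outer boundary:
P→Q: (1)(5) − (-7)(-4) = -23
Q→R: (-7)(2) − (5)(5) = -39
R→S: (5)(-4) − (10)(2) = -40
S→P: (10)(-4) − (1)(-4) = -36
Σ = -138
Area = |Σ|/2 = 69.
Hole:
A→B: (2)(1) − (3)(-3) = 11
B→C: (3)(3) − (0)(1) = 9
C→A: (0)(-3) − (2)(3) = -6
Σ = 14
Area = |Σ|/2 = 7.
Net area = 69 − 7 = 62.

62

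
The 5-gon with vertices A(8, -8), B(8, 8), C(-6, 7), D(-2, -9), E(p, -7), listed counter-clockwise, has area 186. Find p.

The doubled signed area Σ (x_i y_{i+1} − x_{i+1} y_i) is linear in p.
With p=0 it equals 370; the coefficient of p is 1 (from the two edges through E).
So 1·p + 370 = 2·186 = 372 ⇒ p = 2.

2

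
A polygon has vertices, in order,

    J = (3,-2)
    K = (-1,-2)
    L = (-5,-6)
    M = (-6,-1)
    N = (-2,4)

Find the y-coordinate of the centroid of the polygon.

Apply the surveyor's formula. First the cross-terms c_i = x_i·y_{i+1} − x_{i+1}·y_i:
  -8, -4, -31, -26, -8  ⇒  2A = -77, A = -38.5.
Then Σ (y_i + y_{i+1})·c_i = 187, so ȳ = 187 / (6·(-38.5)) = -17/21.

-17/21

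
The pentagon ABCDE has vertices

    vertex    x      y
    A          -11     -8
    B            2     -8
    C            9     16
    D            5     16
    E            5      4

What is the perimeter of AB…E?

|AB| = √((13)² + (0)²) = √169 = 13
|BC| = √((7)² + (24)²) = √625 = 25
|CD| = √((-4)² + (0)²) = √16 = 4
|DE| = √((0)² + (-12)²) = √144 = 12
|EA| = √((-16)² + (-12)²) = √400 = 20
Perimeter = 13 + 25 + 4 + 12 + 20 = 74.

74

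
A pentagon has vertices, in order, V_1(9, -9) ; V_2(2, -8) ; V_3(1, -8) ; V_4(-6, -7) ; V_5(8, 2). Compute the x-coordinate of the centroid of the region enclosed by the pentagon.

595/163

Apply the shoelace formula. First the cross-terms c_i = x_i·y_{i+1} − x_{i+1}·y_i:
  -54, -8, -55, 44, -90  ⇒  2A = -163, A = -81.5.
Then Σ (x_i + x_{i+1})·c_i = -1785, so x̄ = -1785 / (6·(-81.5)) = 595/163.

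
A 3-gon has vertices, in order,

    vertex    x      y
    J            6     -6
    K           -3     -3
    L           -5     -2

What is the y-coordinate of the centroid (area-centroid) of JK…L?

-11/3

Apply the shoelace formula. First the cross-terms c_i = x_i·y_{i+1} − x_{i+1}·y_i:
  -36, -9, 42  ⇒  2A = -3, A = -1.5.
Then Σ (y_i + y_{i+1})·c_i = 33, so ȳ = 33 / (6·(-1.5)) = -11/3.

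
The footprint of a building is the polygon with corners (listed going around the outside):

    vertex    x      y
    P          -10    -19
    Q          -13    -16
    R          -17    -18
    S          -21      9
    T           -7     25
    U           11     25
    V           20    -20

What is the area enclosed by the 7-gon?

1434

Apply the shoelace (surveyor's) formula: 2A = Σ (x_i·y_{i+1} − x_{i+1}·y_i), indices taken mod 7.
Cross-terms: -87, -38, -531, -462, -450, -720, -580  ⇒  Σ = -2868
Area = |Σ|/2 = 1434.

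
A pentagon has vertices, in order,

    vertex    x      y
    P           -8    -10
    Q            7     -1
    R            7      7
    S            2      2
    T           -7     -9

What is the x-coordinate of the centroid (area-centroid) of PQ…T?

Apply the shoelace (surveyor's) formula. First the cross-terms c_i = x_i·y_{i+1} − x_{i+1}·y_i:
  78, 56, 0, -4, -2  ⇒  2A = 128, A = 64.
Then Σ (x_i + x_{i+1})·c_i = 756, so x̄ = 756 / (6·64) = 1.96875.

1.96875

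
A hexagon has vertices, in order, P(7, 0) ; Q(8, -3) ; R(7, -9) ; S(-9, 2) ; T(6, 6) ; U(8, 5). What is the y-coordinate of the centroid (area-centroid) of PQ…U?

-27/86

Apply Gauss's area formula. First the cross-terms c_i = x_i·y_{i+1} − x_{i+1}·y_i:
  -21, -51, -67, -66, -18, -35  ⇒  2A = -258, A = -129.
Then Σ (y_i + y_{i+1})·c_i = 243, so ȳ = 243 / (6·(-129)) = -27/86.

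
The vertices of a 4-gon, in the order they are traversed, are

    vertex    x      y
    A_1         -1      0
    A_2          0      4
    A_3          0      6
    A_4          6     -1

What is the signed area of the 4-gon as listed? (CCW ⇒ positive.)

-20.5

A_1→A_2: (-1)(4) − (0)(0) = -4
A_2→A_3: (0)(6) − (0)(4) = 0
A_3→A_4: (0)(-1) − (6)(6) = -36
A_4→A_1: (6)(0) − (-1)(-1) = -1
Σ = -41
Signed area = Σ/2 = -20.5 (negative ⇒ clockwise traversal).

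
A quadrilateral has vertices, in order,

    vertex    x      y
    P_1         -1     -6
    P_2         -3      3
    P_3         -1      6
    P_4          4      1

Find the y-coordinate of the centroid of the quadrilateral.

Apply the shoelace (surveyor's) formula. First the cross-terms c_i = x_i·y_{i+1} − x_{i+1}·y_i:
  -21, -15, -25, -23  ⇒  2A = -84, A = -42.
Then Σ (y_i + y_{i+1})·c_i = -132, so ȳ = -132 / (6·(-42)) = 11/21.

11/21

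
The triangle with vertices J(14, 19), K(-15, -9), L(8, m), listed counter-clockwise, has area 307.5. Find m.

-8

The doubled signed area Σ (x_i y_{i+1} − x_{i+1} y_i) is linear in m.
With m=0 it equals 383; the coefficient of m is -29 (from the two edges through L).
So -29·m + 383 = 2·307.5 = 615 ⇒ m = -8.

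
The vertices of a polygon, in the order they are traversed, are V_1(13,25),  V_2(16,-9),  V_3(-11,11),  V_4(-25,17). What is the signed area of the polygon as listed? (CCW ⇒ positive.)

Apply the surveyor's formula: 2A = Σ (x_i·y_{i+1} − x_{i+1}·y_i), indices taken mod 4.
Σ = (-517) + (77) + (88) + (-846) = -1198
Signed area = Σ/2 = -599 (negative ⇒ clockwise traversal).

-599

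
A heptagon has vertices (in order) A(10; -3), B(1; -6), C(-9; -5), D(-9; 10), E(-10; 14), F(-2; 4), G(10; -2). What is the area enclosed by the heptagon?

Σ = (-57) + (-59) + (-135) + (-26) + (-12) + (-36) + (-10) = -335
Area = |Σ|/2 = 167.5.

167.5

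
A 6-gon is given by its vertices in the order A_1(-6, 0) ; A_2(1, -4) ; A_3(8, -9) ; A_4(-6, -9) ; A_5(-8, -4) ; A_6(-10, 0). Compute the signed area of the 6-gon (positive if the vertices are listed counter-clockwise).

-83.5

A_1→A_2: (-6)(-4) − (1)(0) = 24
A_2→A_3: (1)(-9) − (8)(-4) = 23
A_3→A_4: (8)(-9) − (-6)(-9) = -126
A_4→A_5: (-6)(-4) − (-8)(-9) = -48
A_5→A_6: (-8)(0) − (-10)(-4) = -40
A_6→A_1: (-10)(0) − (-6)(0) = 0
Σ = -167
Signed area = Σ/2 = -83.5 (negative ⇒ clockwise traversal).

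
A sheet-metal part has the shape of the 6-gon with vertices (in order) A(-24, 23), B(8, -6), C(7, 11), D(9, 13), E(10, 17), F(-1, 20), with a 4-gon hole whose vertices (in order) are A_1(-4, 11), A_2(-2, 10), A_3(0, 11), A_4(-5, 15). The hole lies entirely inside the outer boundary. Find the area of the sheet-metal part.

Outer boundary:
A→B: (-24)(-6) − (8)(23) = -40
B→C: (8)(11) − (7)(-6) = 130
C→D: (7)(13) − (9)(11) = -8
D→E: (9)(17) − (10)(13) = 23
E→F: (10)(20) − (-1)(17) = 217
F→A: (-1)(23) − (-24)(20) = 457
Σ = 779
Area = |Σ|/2 = 389.5.
Hole:
Apply Gauss's area formula: 2A = Σ (x_i·y_{i+1} − x_{i+1}·y_i), indices taken mod 4.
Σ = (-18) + (-22) + (55) + (5) = 20
Area = |Σ|/2 = 10.
Net area = 389.5 − 10 = 379.5.

379.5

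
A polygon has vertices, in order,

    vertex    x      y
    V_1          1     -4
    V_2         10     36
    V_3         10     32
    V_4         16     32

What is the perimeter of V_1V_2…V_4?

|V_1V_2| = √((9)² + (40)²) = √1681 = 41
|V_2V_3| = √((0)² + (-4)²) = √16 = 4
|V_3V_4| = √((6)² + (0)²) = √36 = 6
|V_4V_1| = √((-15)² + (-36)²) = √1521 = 39
Perimeter = 41 + 4 + 6 + 39 = 90.

90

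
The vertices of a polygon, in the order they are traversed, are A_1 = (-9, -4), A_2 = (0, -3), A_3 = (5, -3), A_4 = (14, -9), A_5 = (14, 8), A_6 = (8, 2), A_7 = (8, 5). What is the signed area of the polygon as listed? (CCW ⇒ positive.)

139

Apply the shoelace (surveyor's) formula: 2A = Σ (x_i·y_{i+1} − x_{i+1}·y_i), indices taken mod 7.
A_1→A_2: (-9)(-3) − (0)(-4) = 27
A_2→A_3: (0)(-3) − (5)(-3) = 15
A_3→A_4: (5)(-9) − (14)(-3) = -3
A_4→A_5: (14)(8) − (14)(-9) = 238
A_5→A_6: (14)(2) − (8)(8) = -36
A_6→A_7: (8)(5) − (8)(2) = 24
A_7→A_1: (8)(-4) − (-9)(5) = 13
Σ = 278
Signed area = Σ/2 = 139 (positive ⇒ counter-clockwise traversal).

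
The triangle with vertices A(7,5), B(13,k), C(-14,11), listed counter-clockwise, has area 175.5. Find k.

Write out the shoelace sum; only the two edges meeting at B involve k:
2·Area = [(7·k − 13·5) + (13·11 − (-14)·k)] + -147
       = 21·k + -69 = 351
⇒ k = 20.

20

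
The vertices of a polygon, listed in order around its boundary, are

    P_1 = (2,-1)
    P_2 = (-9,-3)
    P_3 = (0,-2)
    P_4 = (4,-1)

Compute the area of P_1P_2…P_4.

4.5

Cross-terms: -15, 18, 8, -2  ⇒  Σ = 9
Area = |Σ|/2 = 4.5.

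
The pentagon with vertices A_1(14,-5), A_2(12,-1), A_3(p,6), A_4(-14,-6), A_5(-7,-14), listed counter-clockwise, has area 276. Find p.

Write out the shoelace sum; only the two edges meeting at A_3 involve p:
2·Area = [(12·6 − p·(-1)) + (p·(-6) − (-14)·6)] + 431
       = -5·p + 587 = 552
⇒ p = 7.

7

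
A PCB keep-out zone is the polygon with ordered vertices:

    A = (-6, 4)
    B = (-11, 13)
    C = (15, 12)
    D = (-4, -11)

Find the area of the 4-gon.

Σ = (-34) + (-327) + (-117) + (-82) = -560
Area = |Σ|/2 = 280.

280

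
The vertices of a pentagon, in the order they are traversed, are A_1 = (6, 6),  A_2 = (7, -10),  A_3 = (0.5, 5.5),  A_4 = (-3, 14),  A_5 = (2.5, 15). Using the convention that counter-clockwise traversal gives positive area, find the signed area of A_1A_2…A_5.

-95

Apply the shoelace (surveyor's) formula: 2A = Σ (x_i·y_{i+1} − x_{i+1}·y_i), indices taken mod 5.
Σ = (-102) + (43.5) + (23.5) + (-80) + (-75) = -190
Signed area = Σ/2 = -95 (negative ⇒ clockwise traversal).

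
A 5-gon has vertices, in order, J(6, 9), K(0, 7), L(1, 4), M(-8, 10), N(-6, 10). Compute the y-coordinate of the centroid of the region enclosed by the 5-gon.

Apply the shoelace formula. First the cross-terms c_i = x_i·y_{i+1} − x_{i+1}·y_i:
  42, -7, 42, -20, -114  ⇒  2A = -57, A = -28.5.
Then Σ (y_i + y_{i+1})·c_i = -1383, so ȳ = -1383 / (6·(-28.5)) = 461/57.

461/57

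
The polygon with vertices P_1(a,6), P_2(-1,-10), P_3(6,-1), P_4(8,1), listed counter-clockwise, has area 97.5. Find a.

-6

The doubled signed area Σ (x_i y_{i+1} − x_{i+1} y_i) is linear in a.
With a=0 it equals 129; the coefficient of a is -11 (from the two edges through P_1).
So -11·a + 129 = 2·97.5 = 195 ⇒ a = -6.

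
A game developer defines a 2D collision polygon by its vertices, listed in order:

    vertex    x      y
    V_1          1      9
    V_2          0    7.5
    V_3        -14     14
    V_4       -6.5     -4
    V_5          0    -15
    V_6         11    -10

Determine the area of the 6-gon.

Apply the surveyor's formula: 2A = Σ (x_i·y_{i+1} − x_{i+1}·y_i), indices taken mod 6.
Σ = (7.5) + (105) + (147) + (97.5) + (165) + (109) = 631
Area = |Σ|/2 = 315.5.

315.5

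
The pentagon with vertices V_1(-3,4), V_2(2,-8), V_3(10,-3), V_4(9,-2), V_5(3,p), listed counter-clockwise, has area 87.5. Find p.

Write out the shoelace sum; only the two edges meeting at V_5 involve p:
2·Area = [(9·p − 3·(-2)) + (3·4 − (-3)·p)] + 97
       = 12·p + 115 = 175
⇒ p = 5.

5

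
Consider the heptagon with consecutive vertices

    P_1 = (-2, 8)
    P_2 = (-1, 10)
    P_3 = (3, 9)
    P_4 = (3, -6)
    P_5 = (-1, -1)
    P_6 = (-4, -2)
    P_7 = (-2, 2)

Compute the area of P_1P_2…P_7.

65.5

Apply the shoelace formula: 2A = Σ (x_i·y_{i+1} − x_{i+1}·y_i), indices taken mod 7.
Σ = (-12) + (-39) + (-45) + (-9) + (-2) + (-12) + (-12) = -131
Area = |Σ|/2 = 65.5.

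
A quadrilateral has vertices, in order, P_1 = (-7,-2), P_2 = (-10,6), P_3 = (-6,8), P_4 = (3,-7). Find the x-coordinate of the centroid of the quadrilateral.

Apply the shoelace formula. First the cross-terms c_i = x_i·y_{i+1} − x_{i+1}·y_i:
  -62, -44, 18, -55  ⇒  2A = -143, A = -71.5.
Then Σ (x_i + x_{i+1})·c_i = 1924, so x̄ = 1924 / (6·(-71.5)) = -148/33.

-148/33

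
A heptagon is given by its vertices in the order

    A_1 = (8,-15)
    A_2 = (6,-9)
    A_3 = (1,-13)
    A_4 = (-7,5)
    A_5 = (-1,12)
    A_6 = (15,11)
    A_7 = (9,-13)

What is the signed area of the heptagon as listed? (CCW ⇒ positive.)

-366

A_1→A_2: (8)(-9) − (6)(-15) = 18
A_2→A_3: (6)(-13) − (1)(-9) = -69
A_3→A_4: (1)(5) − (-7)(-13) = -86
A_4→A_5: (-7)(12) − (-1)(5) = -79
A_5→A_6: (-1)(11) − (15)(12) = -191
A_6→A_7: (15)(-13) − (9)(11) = -294
A_7→A_1: (9)(-15) − (8)(-13) = -31
Σ = -732
Signed area = Σ/2 = -366 (negative ⇒ clockwise traversal).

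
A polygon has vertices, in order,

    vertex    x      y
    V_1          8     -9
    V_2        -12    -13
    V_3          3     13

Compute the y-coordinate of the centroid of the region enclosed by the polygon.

Apply the shoelace formula. First the cross-terms c_i = x_i·y_{i+1} − x_{i+1}·y_i:
  -212, -117, -131  ⇒  2A = -460, A = -230.
Then Σ (y_i + y_{i+1})·c_i = 4140, so ȳ = 4140 / (6·(-230)) = -3.

-3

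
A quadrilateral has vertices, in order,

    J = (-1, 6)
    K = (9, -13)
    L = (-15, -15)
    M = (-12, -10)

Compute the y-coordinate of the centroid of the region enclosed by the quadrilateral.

-505/69

Apply Gauss's area formula. First the cross-terms c_i = x_i·y_{i+1} − x_{i+1}·y_i:
  -41, -330, -30, -82  ⇒  2A = -483, A = -241.5.
Then Σ (y_i + y_{i+1})·c_i = 10605, so ȳ = 10605 / (6·(-241.5)) = -505/69.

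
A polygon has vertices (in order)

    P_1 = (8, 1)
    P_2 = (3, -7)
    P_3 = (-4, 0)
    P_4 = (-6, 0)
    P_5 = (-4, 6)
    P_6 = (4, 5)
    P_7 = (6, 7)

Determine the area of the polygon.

Apply the shoelace (surveyor's) formula: 2A = Σ (x_i·y_{i+1} − x_{i+1}·y_i), indices taken mod 7.
P_1→P_2: (8)(-7) − (3)(1) = -59
P_2→P_3: (3)(0) − (-4)(-7) = -28
P_3→P_4: (-4)(0) − (-6)(0) = 0
P_4→P_5: (-6)(6) − (-4)(0) = -36
P_5→P_6: (-4)(5) − (4)(6) = -44
P_6→P_7: (4)(7) − (6)(5) = -2
P_7→P_1: (6)(1) − (8)(7) = -50
Σ = -219
Area = |Σ|/2 = 109.5.

109.5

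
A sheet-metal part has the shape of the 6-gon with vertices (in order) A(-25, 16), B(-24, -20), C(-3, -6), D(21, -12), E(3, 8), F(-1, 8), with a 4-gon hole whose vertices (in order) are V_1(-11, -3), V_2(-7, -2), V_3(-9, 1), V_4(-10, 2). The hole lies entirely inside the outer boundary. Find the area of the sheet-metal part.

765

Outer boundary:
Cross-terms: 884, 84, 162, 204, 32, 184  ⇒  Σ = 1550
Area = |Σ|/2 = 775.
Hole:
Σ = (1) + (-25) + (-8) + (52) = 20
Area = |Σ|/2 = 10.
Net area = 775 − 10 = 765.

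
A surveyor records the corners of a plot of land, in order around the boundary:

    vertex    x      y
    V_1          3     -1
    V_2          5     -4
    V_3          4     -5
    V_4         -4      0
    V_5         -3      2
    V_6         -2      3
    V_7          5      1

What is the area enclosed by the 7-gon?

V_1→V_2: (3)(-4) − (5)(-1) = -7
V_2→V_3: (5)(-5) − (4)(-4) = -9
V_3→V_4: (4)(0) − (-4)(-5) = -20
V_4→V_5: (-4)(2) − (-3)(0) = -8
V_5→V_6: (-3)(3) − (-2)(2) = -5
V_6→V_7: (-2)(1) − (5)(3) = -17
V_7→V_1: (5)(-1) − (3)(1) = -8
Σ = -74
Area = |Σ|/2 = 37.

37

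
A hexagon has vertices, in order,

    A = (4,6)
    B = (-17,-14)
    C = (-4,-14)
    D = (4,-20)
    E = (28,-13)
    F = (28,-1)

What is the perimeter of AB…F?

|AB| = √((-21)² + (-20)²) = √841 = 29
|BC| = √((13)² + (0)²) = √169 = 13
|CD| = √((8)² + (-6)²) = √100 = 10
|DE| = √((24)² + (7)²) = √625 = 25
|EF| = √((0)² + (12)²) = √144 = 12
|FA| = √((-24)² + (7)²) = √625 = 25
Perimeter = 29 + 13 + 10 + 25 + 12 + 25 = 114.

114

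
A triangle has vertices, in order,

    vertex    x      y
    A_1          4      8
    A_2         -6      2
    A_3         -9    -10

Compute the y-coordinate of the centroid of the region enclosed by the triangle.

0

Apply the surveyor's formula. First the cross-terms c_i = x_i·y_{i+1} − x_{i+1}·y_i:
  56, 78, -32  ⇒  2A = 102, A = 51.
Then Σ (y_i + y_{i+1})·c_i = 0, so ȳ = 0 / (6·51) = 0.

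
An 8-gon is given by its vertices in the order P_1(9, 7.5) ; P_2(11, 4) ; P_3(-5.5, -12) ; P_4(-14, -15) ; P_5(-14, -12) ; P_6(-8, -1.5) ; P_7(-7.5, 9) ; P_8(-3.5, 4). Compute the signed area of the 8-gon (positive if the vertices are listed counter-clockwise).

P_1→P_2: (9)(4) − (11)(7.5) = -46.5
P_2→P_3: (11)(-12) − (-5.5)(4) = -110
P_3→P_4: (-5.5)(-15) − (-14)(-12) = -85.5
P_4→P_5: (-14)(-12) − (-14)(-15) = -42
P_5→P_6: (-14)(-1.5) − (-8)(-12) = -75
P_6→P_7: (-8)(9) − (-7.5)(-1.5) = -83.25
P_7→P_8: (-7.5)(4) − (-3.5)(9) = 1.5
P_8→P_1: (-3.5)(7.5) − (9)(4) = -62.25
Σ = -503
Signed area = Σ/2 = -251.5 (negative ⇒ clockwise traversal).

-251.5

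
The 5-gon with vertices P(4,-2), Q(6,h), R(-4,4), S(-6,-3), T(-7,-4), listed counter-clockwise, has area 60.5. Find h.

2

The doubled signed area Σ (x_i y_{i+1} − x_{i+1} y_i) is linear in h.
With h=0 it equals 105; the coefficient of h is 8 (from the two edges through Q).
So 8·h + 105 = 2·60.5 = 121 ⇒ h = 2.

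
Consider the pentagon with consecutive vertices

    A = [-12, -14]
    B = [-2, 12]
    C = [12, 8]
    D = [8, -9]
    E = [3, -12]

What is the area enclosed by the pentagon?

Apply the shoelace (surveyor's) formula: 2A = Σ (x_i·y_{i+1} − x_{i+1}·y_i), indices taken mod 5.
Σ = (-172) + (-160) + (-172) + (-69) + (-186) = -759
Area = |Σ|/2 = 379.5.

379.5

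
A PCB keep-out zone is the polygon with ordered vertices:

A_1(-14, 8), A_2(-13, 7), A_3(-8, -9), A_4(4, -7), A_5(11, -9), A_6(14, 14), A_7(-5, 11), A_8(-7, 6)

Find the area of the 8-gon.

Cross-terms: 6, 173, 92, 41, 280, 224, 47, 28  ⇒  Σ = 891
Area = |Σ|/2 = 445.5.

445.5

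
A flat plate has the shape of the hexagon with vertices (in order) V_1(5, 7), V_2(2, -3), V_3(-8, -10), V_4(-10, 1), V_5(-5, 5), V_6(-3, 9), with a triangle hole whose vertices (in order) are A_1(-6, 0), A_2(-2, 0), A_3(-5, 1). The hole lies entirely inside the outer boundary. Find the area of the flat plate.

159

Outer boundary:
Apply the shoelace (surveyor's) formula: 2A = Σ (x_i·y_{i+1} − x_{i+1}·y_i), indices taken mod 6.
Σ = (-29) + (-44) + (-108) + (-45) + (-30) + (-66) = -322
Area = |Σ|/2 = 161.
Hole:
Apply the surveyor's formula: 2A = Σ (x_i·y_{i+1} − x_{i+1}·y_i), indices taken mod 3.
A_1→A_2: (-6)(0) − (-2)(0) = 0
A_2→A_3: (-2)(1) − (-5)(0) = -2
A_3→A_1: (-5)(0) − (-6)(1) = 6
Σ = 4
Area = |Σ|/2 = 2.
Net area = 161 − 2 = 159.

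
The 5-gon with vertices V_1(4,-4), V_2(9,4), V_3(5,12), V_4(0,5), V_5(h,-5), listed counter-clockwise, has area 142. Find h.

Write out the shoelace sum; only the two edges meeting at V_5 involve h:
2·Area = [(0·(-5) − h·5) + (h·(-4) − 4·(-5))] + 165
       = -9·h + 185 = 284
⇒ h = -11.

-11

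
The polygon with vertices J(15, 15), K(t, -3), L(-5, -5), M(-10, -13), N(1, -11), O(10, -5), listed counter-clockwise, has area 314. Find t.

Write out the shoelace sum; only the two edges meeting at K involve t:
2·Area = [(15·(-3) − t·15) + (t·(-5) − (-5)·(-3))] + 468
       = -20·t + 408 = 628
⇒ t = -11.

-11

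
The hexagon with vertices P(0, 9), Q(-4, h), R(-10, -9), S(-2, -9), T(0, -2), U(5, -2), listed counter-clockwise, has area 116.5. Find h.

The doubled signed area Σ (x_i y_{i+1} − x_{i+1} y_i) is linear in h.
With h=0 it equals 203; the coefficient of h is 10 (from the two edges through Q).
So 10·h + 203 = 2·116.5 = 233 ⇒ h = 3.

3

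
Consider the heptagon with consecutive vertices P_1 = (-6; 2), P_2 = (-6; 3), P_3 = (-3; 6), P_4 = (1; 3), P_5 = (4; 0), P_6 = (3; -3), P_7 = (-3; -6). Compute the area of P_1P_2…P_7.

Apply the shoelace (surveyor's) formula: 2A = Σ (x_i·y_{i+1} − x_{i+1}·y_i), indices taken mod 7.
P_1→P_2: (-6)(3) − (-6)(2) = -6
P_2→P_3: (-6)(6) − (-3)(3) = -27
P_3→P_4: (-3)(3) − (1)(6) = -15
P_4→P_5: (1)(0) − (4)(3) = -12
P_5→P_6: (4)(-3) − (3)(0) = -12
P_6→P_7: (3)(-6) − (-3)(-3) = -27
P_7→P_1: (-3)(2) − (-6)(-6) = -42
Σ = -141
Area = |Σ|/2 = 70.5.

70.5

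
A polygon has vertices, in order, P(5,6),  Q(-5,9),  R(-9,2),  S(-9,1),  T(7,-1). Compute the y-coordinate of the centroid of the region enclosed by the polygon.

542/153

Apply Gauss's area formula. First the cross-terms c_i = x_i·y_{i+1} − x_{i+1}·y_i:
  75, 71, 9, 2, 47  ⇒  2A = 204, A = 102.
Then Σ (y_i + y_{i+1})·c_i = 2168, so ȳ = 2168 / (6·102) = 542/153.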